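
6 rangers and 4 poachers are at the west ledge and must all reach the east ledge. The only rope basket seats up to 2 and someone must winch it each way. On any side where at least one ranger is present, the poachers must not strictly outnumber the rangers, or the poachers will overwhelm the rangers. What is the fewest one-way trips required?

Counting alone: each trip to the east ledge takes at most 2 across and each return brings at least 1 back, so after t trips out (and t−1 returns) at most 2t − (t−1) of the 10 are across; that first reaches 10 at t = 9, so at least 17 crossings are needed.
The plan below uses exactly 17 crossings, so it is optimal:
1. 2 poachers → the east ledge.  (the west ledge: 6R 2P; the east ledge: 0R 2P)
2. 1 poacher ← the west ledge.  (the west ledge: 6R 3P; the east ledge: 0R 1P)
3. 2 poachers → the east ledge.  (the west ledge: 6R 1P; the east ledge: 0R 3P)
4. 1 poacher ← the west ledge.  (the west ledge: 6R 2P; the east ledge: 0R 2P)
5. 2 rangers → the east ledge.  (the west ledge: 4R 2P; the east ledge: 2R 2P)
6. 1 poacher ← the west ledge.  (the west ledge: 4R 3P; the east ledge: 2R 1P)
7. 1 ranger and 1 poacher → the east ledge.  (the west ledge: 3R 2P; the east ledge: 3R 2P)
8. 1 poacher ← the west ledge.  (the west ledge: 3R 3P; the east ledge: 3R 1P)
9. 2 poachers → the east ledge.  (the west ledge: 3R 1P; the east ledge: 3R 3P)
10. 1 poacher ← the west ledge.  (the west ledge: 3R 2P; the east ledge: 3R 2P)
11. 1 ranger and 1 poacher → the east ledge.  (the west ledge: 2R 1P; the east ledge: 4R 3P)
12. 1 poacher ← the west ledge.  (the west ledge: 2R 2P; the east ledge: 4R 2P)
13. 2 poachers → the east ledge.  (the west ledge: 2R 0P; the east ledge: 4R 4P)
14. 1 poacher ← the west ledge.  (the west ledge: 2R 1P; the east ledge: 4R 3P)
15. 1 ranger and 1 poacher → the east ledge.  (the west ledge: 1R 0P; the east ledge: 5R 4P)
16. 1 poacher ← the west ledge.  (the west ledge: 1R 1P; the east ledge: 5R 3P)
17. 1 ranger and 1 poacher → the east ledge.  (the west ledge: 0R 0P; the east ledge: 6R 4P)

17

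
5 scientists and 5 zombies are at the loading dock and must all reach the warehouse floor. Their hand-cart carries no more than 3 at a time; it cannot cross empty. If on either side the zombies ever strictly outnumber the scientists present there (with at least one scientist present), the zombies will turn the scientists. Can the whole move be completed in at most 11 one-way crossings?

Yes

Yes — this plan uses 11 crossings (≤ 11):
1. 2 zombies → the warehouse floor.  (the loading dock: 5S 3Z; the warehouse floor: 0S 2Z)
2. 1 zombie ← the loading dock.  (the loading dock: 5S 4Z; the warehouse floor: 0S 1Z)
3. 3 zombies → the warehouse floor.  (the loading dock: 5S 1Z; the warehouse floor: 0S 4Z)
4. 1 zombie ← the loading dock.  (the loading dock: 5S 2Z; the warehouse floor: 0S 3Z)
5. 3 scientists → the warehouse floor.  (the loading dock: 2S 2Z; the warehouse floor: 3S 3Z)
6. 1 scientist and 1 zombie ← the loading dock.  (the loading dock: 3S 3Z; the warehouse floor: 2S 2Z)
7. 3 scientists → the warehouse floor.  (the loading dock: 0S 3Z; the warehouse floor: 5S 2Z)
8. 1 zombie ← the loading dock.  (the loading dock: 0S 4Z; the warehouse floor: 5S 1Z)
9. 2 zombies → the warehouse floor.  (the loading dock: 0S 2Z; the warehouse floor: 5S 3Z)
10. 1 zombie ← the loading dock.  (the loading dock: 0S 3Z; the warehouse floor: 5S 2Z)
11. 3 zombies → the warehouse floor.  (the loading dock: 0S 0Z; the warehouse floor: 5S 5Z)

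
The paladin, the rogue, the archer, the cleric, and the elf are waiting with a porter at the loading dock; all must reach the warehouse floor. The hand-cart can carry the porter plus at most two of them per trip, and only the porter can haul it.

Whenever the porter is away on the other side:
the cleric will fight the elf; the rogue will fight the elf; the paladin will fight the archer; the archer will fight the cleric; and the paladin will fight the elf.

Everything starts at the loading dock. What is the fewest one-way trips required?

Counting alone: the porter can take at most 2 across per trip to the warehouse floor, so moving all 5 needs at least 3 loaded trips out, with a return between consecutive ones — at least 5 crossings.
The safety rule pushes this higher. Following every safe sequence of crossings, the most of the 5 that can be at the warehouse floor as the hand-cart arrives there on crossing 5 is 4 — never all 5.
So no plan with fewer than 7 crossings exists, and this one achieves 7:
1. Porter goes to the warehouse floor with the archer and the elf.
2. Porter goes back to the loading dock alone.
3. Porter goes to the warehouse floor with the paladin.
4. Porter goes back to the loading dock with the archer and the elf.
5. Porter goes to the warehouse floor with the cleric and the rogue.
6. Porter goes back to the loading dock alone.
7. Porter goes to the warehouse floor with the archer and the elf.

7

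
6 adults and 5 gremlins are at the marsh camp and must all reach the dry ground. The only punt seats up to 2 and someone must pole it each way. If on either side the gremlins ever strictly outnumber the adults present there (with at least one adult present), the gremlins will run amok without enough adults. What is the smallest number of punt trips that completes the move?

Counting alone: each trip to the dry ground takes at most 2 across and each return brings at least 1 back, so after t trips out (and t−1 returns) at most 2t − (t−1) of the 11 are across; that first reaches 11 at t = 10, so at least 19 crossings are needed.
The plan below uses exactly 19 crossings, so it is optimal:
1. 2 gremlins → the dry ground.  (the marsh camp: 6A 3G; the dry ground: 0A 2G)
2. 1 gremlin ← the marsh camp.  (the marsh camp: 6A 4G; the dry ground: 0A 1G)
3. 2 gremlins → the dry ground.  (the marsh camp: 6A 2G; the dry ground: 0A 3G)
4. 1 gremlin ← the marsh camp.  (the marsh camp: 6A 3G; the dry ground: 0A 2G)
5. 2 adults → the dry ground.  (the marsh camp: 4A 3G; the dry ground: 2A 2G)
6. 1 gremlin ← the marsh camp.  (the marsh camp: 4A 4G; the dry ground: 2A 1G)
7. 1 adult and 1 gremlin → the dry ground.  (the marsh camp: 3A 3G; the dry ground: 3A 2G)
8. 1 adult ← the marsh camp.  (the marsh camp: 4A 3G; the dry ground: 2A 2G)
9. 1 adult and 1 gremlin → the dry ground.  (the marsh camp: 3A 2G; the dry ground: 3A 3G)
10. 1 gremlin ← the marsh camp.  (the marsh camp: 3A 3G; the dry ground: 3A 2G)
11. 1 adult and 1 gremlin → the dry ground.  (the marsh camp: 2A 2G; the dry ground: 4A 3G)
12. 1 adult ← the marsh camp.  (the marsh camp: 3A 2G; the dry ground: 3A 3G)
13. 1 adult and 1 gremlin → the dry ground.  (the marsh camp: 2A 1G; the dry ground: 4A 4G)
14. 1 gremlin ← the marsh camp.  (the marsh camp: 2A 2G; the dry ground: 4A 3G)
15. 1 adult and 1 gremlin → the dry ground.  (the marsh camp: 1A 1G; the dry ground: 5A 4G)
16. 1 adult ← the marsh camp.  (the marsh camp: 2A 1G; the dry ground: 4A 4G)
17. 1 adult and 1 gremlin → the dry ground.  (the marsh camp: 1A 0G; the dry ground: 5A 5G)
18. 1 gremlin ← the marsh camp.  (the marsh camp: 1A 1G; the dry ground: 5A 4G)
19. 1 adult and 1 gremlin → the dry ground.  (the marsh camp: 0A 0G; the dry ground: 6A 5G)

19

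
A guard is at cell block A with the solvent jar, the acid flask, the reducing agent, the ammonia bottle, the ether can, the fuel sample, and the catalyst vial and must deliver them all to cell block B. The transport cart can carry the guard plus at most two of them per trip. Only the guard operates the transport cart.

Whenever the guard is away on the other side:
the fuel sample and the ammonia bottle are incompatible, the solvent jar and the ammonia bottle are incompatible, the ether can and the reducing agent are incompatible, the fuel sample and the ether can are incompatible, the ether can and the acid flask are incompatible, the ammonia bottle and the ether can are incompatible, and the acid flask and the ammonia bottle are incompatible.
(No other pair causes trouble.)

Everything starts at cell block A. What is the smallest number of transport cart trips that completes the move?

11

Counting alone: the guard can take at most 2 across per trip to cell block B, so moving all 7 needs at least 4 loaded trips out, with a return between consecutive ones — at least 7 crossings.
The safety rule pushes this higher. Following every safe sequence of crossings, the most of the 7 that can be at cell block B as the transport cart arrives there on crossings 7, 9 is 5, 6 respectively — never all 7.
So no plan with fewer than 11 crossings exists, and this one achieves 11:
1. Guard goes to cell block B with the ammonia bottle and the ether can.  [cell block A: the acid flask, the catalyst vial, the fuel sample, the reducing agent, the solvent jar | cell block B: the ammonia bottle, the ether can]
2. Guard goes back to cell block A with the ammonia bottle.  [cell block A: the acid flask, the ammonia bottle, the catalyst vial, the fuel sample, the reducing agent, the solvent jar | cell block B: the ether can]
3. Guard goes to cell block B with the ammonia bottle and the solvent jar.  [cell block A: the acid flask, the catalyst vial, the fuel sample, the reducing agent | cell block B: the ammonia bottle, the ether can, the solvent jar]
4. Guard goes back to cell block A with the ammonia bottle.  [cell block A: the acid flask, the ammonia bottle, the catalyst vial, the fuel sample, the reducing agent | cell block B: the ether can, the solvent jar]
5. Guard goes to cell block B with the acid flask and the fuel sample.  [cell block A: the ammonia bottle, the catalyst vial, the reducing agent | cell block B: the acid flask, the ether can, the fuel sample, the solvent jar]
6. Guard goes back to cell block A with the ether can.  [cell block A: the ammonia bottle, the catalyst vial, the ether can, the reducing agent | cell block B: the acid flask, the fuel sample, the solvent jar]
7. Guard goes to cell block B with the ammonia bottle and the reducing agent.  [cell block A: the catalyst vial, the ether can | cell block B: the acid flask, the ammonia bottle, the fuel sample, the reducing agent, the solvent jar]
8. Guard goes back to cell block A with the ammonia bottle.  [cell block A: the ammonia bottle, the catalyst vial, the ether can | cell block B: the acid flask, the fuel sample, the reducing agent, the solvent jar]
9. Guard goes to cell block B with the ammonia bottle and the catalyst vial.  [cell block A: the ether can | cell block B: the acid flask, the ammonia bottle, the catalyst vial, the fuel sample, the reducing agent, the solvent jar]
10. Guard goes back to cell block A with the ammonia bottle.  [cell block A: the ammonia bottle, the ether can | cell block B: the acid flask, the catalyst vial, the fuel sample, the reducing agent, the solvent jar]
11. Guard goes to cell block B with the ammonia bottle and the ether can.  [cell block A: — | cell block B: the acid flask, the ammonia bottle, the catalyst vial, the ether can, the fuel sample, the reducing agent, the solvent jar]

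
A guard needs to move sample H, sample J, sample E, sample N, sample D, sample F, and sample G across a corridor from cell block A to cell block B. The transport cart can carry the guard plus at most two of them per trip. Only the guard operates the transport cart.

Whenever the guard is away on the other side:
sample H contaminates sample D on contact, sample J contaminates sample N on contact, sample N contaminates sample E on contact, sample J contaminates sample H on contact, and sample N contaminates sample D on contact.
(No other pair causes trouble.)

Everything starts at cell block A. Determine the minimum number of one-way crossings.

Counting alone: the guard can take at most 2 across per trip to cell block B, so moving all 7 needs at least 4 loaded trips out, with a return between consecutive ones — at least 7 crossings.
The safety rule pushes this higher. Following every safe sequence of crossings, the most of the 7 that can be at cell block B as the transport cart arrives there on crossing 7 is 6 — never all 7.
So no plan with fewer than 9 crossings exists, and this one achieves 9:
1. Guard goes to cell block B with sample H and sample N.  [cell block A: sample D, sample E, sample F, sample G, sample J | cell block B: sample H, sample N]
2. Guard goes back to cell block A alone.  [cell block A: sample D, sample E, sample F, sample G, sample J | cell block B: sample H, sample N]
3. Guard goes to cell block B with sample J.  [cell block A: sample D, sample E, sample F, sample G | cell block B: sample H, sample J, sample N]
4. Guard goes back to cell block A with sample H and sample N.  [cell block A: sample D, sample E, sample F, sample G, sample H, sample N | cell block B: sample J]
5. Guard goes to cell block B with sample D and sample E.  [cell block A: sample F, sample G, sample H, sample N | cell block B: sample D, sample E, sample J]
6. Guard goes back to cell block A alone.  [cell block A: sample F, sample G, sample H, sample N | cell block B: sample D, sample E, sample J]
7. Guard goes to cell block B with sample F and sample G.  [cell block A: sample H, sample N | cell block B: sample D, sample E, sample F, sample G, sample J]
8. Guard goes back to cell block A alone.  [cell block A: sample H, sample N | cell block B: sample D, sample E, sample F, sample G, sample J]
9. Guard goes to cell block B with sample H and sample N.  [cell block A: — | cell block B: sample D, sample E, sample F, sample G, sample H, sample J, sample N]

9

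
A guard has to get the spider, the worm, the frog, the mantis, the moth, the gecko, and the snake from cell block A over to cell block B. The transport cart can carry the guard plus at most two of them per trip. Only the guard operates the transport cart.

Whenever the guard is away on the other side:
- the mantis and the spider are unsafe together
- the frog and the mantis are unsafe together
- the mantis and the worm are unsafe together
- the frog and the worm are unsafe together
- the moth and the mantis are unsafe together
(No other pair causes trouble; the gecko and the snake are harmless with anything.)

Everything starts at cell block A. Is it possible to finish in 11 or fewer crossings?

Yes — this plan uses 11 crossings (≤ 11):
1. Guard goes to cell block B with the mantis and the worm.  [cell block A: the frog, the gecko, the moth, the snake, the spider | cell block B: the mantis, the worm]
2. Guard goes back to cell block A with the worm.  [cell block A: the frog, the gecko, the moth, the snake, the spider, the worm | cell block B: the mantis]
3. Guard goes to cell block B with the spider and the worm.  [cell block A: the frog, the gecko, the moth, the snake | cell block B: the mantis, the spider, the worm]
4. Guard goes back to cell block A with the mantis.  [cell block A: the frog, the gecko, the mantis, the moth, the snake | cell block B: the spider, the worm]
5. Guard goes to cell block B with the frog and the moth.  [cell block A: the gecko, the mantis, the snake | cell block B: the frog, the moth, the spider, the worm]
6. Guard goes back to cell block A with the worm.  [cell block A: the gecko, the mantis, the snake, the worm | cell block B: the frog, the moth, the spider]
7. Guard goes to cell block B with the gecko and the worm.  [cell block A: the mantis, the snake | cell block B: the frog, the gecko, the moth, the spider, the worm]
8. Guard goes back to cell block A with the worm.  [cell block A: the mantis, the snake, the worm | cell block B: the frog, the gecko, the moth, the spider]
9. Guard goes to cell block B with the snake and the worm.  [cell block A: the mantis | cell block B: the frog, the gecko, the moth, the snake, the spider, the worm]
10. Guard goes back to cell block A with the worm.  [cell block A: the mantis, the worm | cell block B: the frog, the gecko, the moth, the snake, the spider]
11. Guard goes to cell block B with the mantis and the worm.  [cell block A: — | cell block B: the frog, the gecko, the mantis, the moth, the snake, the spider, the worm]

Yes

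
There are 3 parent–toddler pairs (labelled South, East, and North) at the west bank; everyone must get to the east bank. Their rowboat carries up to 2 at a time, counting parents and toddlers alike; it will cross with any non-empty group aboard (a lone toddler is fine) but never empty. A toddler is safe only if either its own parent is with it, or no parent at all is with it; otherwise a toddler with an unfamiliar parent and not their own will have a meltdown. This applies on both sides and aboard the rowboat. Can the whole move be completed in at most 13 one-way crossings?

Yes — this plan uses 11 crossings (≤ 13):
1. parent South and toddler South cross → the east bank.
2. parent South crosses ← the west bank.
3. toddler East and toddler North cross → the east bank.
4. toddler South crosses ← the west bank.
5. parent East and parent North cross → the east bank.
6. parent East and toddler East cross ← the west bank.
7. parent East and parent South cross → the east bank.
8. toddler North crosses ← the west bank.
9. toddler East and toddler South cross → the east bank.
10. parent North crosses ← the west bank.
11. parent North and toddler North cross → the east bank.

Yes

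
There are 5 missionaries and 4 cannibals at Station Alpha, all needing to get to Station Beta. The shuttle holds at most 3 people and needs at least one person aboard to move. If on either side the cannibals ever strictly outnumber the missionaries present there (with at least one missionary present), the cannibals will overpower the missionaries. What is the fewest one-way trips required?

Counting alone: each trip to Station Beta takes at most 3 across and each return brings at least 1 back, so after t trips out (and t−1 returns) at most 3t − (t−1) of the 9 are across; that first reaches 9 at t = 4, so at least 7 crossings are needed.
The plan below uses exactly 7 crossings, so it is optimal:
1. 3 cannibals → Station Beta.  (Station Alpha: 5M 1C; Station Beta: 0M 3C)
2. 1 cannibal ← Station Alpha.  (Station Alpha: 5M 2C; Station Beta: 0M 2C)
3. 3 missionaries → Station Beta.  (Station Alpha: 2M 2C; Station Beta: 3M 2C)
4. 1 missionary ← Station Alpha.  (Station Alpha: 3M 2C; Station Beta: 2M 2C)
5. 2 missionaries and 1 cannibal → Station Beta.  (Station Alpha: 1M 1C; Station Beta: 4M 3C)
6. 1 missionary ← Station Alpha.  (Station Alpha: 2M 1C; Station Beta: 3M 3C)
7. 2 missionaries and 1 cannibal → Station Beta.  (Station Alpha: 0M 0C; Station Beta: 5M 4C)

7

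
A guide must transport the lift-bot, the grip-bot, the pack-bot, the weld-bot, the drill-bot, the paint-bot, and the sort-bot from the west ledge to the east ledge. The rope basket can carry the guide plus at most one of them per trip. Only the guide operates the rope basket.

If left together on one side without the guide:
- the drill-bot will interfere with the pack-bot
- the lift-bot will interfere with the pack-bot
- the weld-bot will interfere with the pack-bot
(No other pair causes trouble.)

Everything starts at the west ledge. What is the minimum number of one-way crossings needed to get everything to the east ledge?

Following every safe sequence of crossings from the start, the most of the 7 that can be at the east ledge as the rope basket arrives there on crossings 1, 3, 5, 7, 9 is 1, 2, 3, 4, 5 respectively; the best ever achieved is 5 of 7.
From crossing 11 on, no configuration arises that was not already reachable earlier: only 72 distinct safe configurations (who is on which side, and where the rope basket is) can ever be reached, none of them has everyone across, and every continuation just revisits them. So no valid plan exists.

impossible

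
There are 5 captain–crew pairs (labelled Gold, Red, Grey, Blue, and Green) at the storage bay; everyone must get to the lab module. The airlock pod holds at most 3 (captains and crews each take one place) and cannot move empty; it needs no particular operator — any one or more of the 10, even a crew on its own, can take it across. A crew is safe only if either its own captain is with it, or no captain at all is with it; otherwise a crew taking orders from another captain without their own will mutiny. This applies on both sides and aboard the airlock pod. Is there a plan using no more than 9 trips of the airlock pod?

Counting alone: each trip to the lab module takes at most 3 across and each return brings at least 1 back, so after t trips out (and t−1 returns) at most 3t − (t−1) of the 10 are across; that first reaches 10 at t = 5, so at least 9 crossings are needed.
The safety rule pushes this higher. Following every safe sequence of crossings, the most of the 10 that can be at the lab module as the airlock pod arrives there on crossing 9 is 9 — never all 10.
So the move cannot be finished within 9 crossings. (The shortest complete plan takes 11:)
1. captain Gold and crew Gold cross → the lab module.
2. captain Gold crosses ← the storage bay.
3. crew Blue, crew Grey, and crew Red cross → the lab module.
4. crew Gold crosses ← the storage bay.
5. captain Blue, captain Grey, and captain Red cross → the lab module.
6. captain Red and crew Red cross ← the storage bay.
7. captain Gold, captain Green, and captain Red cross → the lab module.
8. crew Grey crosses ← the storage bay.
9. crew Gold and crew Red cross → the lab module.
10. crew Gold crosses ← the storage bay.
11. crew Gold, crew Green, and crew Grey cross → the lab module.

No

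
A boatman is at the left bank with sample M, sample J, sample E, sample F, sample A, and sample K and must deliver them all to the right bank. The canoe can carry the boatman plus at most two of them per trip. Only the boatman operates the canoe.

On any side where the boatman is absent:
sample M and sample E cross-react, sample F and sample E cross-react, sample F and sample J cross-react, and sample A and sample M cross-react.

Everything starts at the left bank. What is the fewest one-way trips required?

7

Counting alone: the boatman can take at most 2 across per trip to the right bank, so moving all 6 needs at least 3 loaded trips out, with a return between consecutive ones — at least 5 crossings.
The safety rule pushes this higher. Following every safe sequence of crossings, the most of the 6 that can be at the right bank as the canoe arrives there on crossing 5 is 5 — never all 6.
So no plan with fewer than 7 crossings exists, and this one achieves 7:
1. Boatman goes to the right bank with sample F and sample M.
2. Boatman goes back to the left bank alone.
3. Boatman goes to the right bank with sample E and sample J.
4. Boatman goes back to the left bank with sample F and sample M.
5. Boatman goes to the right bank with sample A and sample K.
6. Boatman goes back to the left bank alone.
7. Boatman goes to the right bank with sample F and sample M.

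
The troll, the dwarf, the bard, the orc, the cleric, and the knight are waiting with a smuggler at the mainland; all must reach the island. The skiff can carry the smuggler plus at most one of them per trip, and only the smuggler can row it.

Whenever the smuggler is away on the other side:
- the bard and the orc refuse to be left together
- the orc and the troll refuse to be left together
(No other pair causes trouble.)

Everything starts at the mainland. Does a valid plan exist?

1. Smuggler goes to the island with the orc.  [the mainland: the bard, the cleric, the dwarf, the knight, the troll | the island: the orc]
2. Smuggler goes back to the mainland alone.  [the mainland: the bard, the cleric, the dwarf, the knight, the troll | the island: the orc]
3. Smuggler goes to the island with the troll.  [the mainland: the bard, the cleric, the dwarf, the knight | the island: the orc, the troll]
4. Smuggler goes back to the mainland with the orc.  [the mainland: the bard, the cleric, the dwarf, the knight, the orc | the island: the troll]
5. Smuggler goes to the island with the bard.  [the mainland: the cleric, the dwarf, the knight, the orc | the island: the bard, the troll]
6. Smuggler goes back to the mainland alone.  [the mainland: the cleric, the dwarf, the knight, the orc | the island: the bard, the troll]
7. Smuggler goes to the island with the dwarf.  [the mainland: the cleric, the knight, the orc | the island: the bard, the dwarf, the troll]
8. Smuggler goes back to the mainland alone.  [the mainland: the cleric, the knight, the orc | the island: the bard, the dwarf, the troll]
9. Smuggler goes to the island with the cleric.  [the mainland: the knight, the orc | the island: the bard, the cleric, the dwarf, the troll]
10. Smuggler goes back to the mainland alone.  [the mainland: the knight, the orc | the island: the bard, the cleric, the dwarf, the troll]
11. Smuggler goes to the island with the knight.  [the mainland: the orc | the island: the bard, the cleric, the dwarf, the knight, the troll]
12. Smuggler goes back to the mainland alone.  [the mainland: the orc | the island: the bard, the cleric, the dwarf, the knight, the troll]
13. Smuggler goes to the island with the orc.  [the mainland: — | the island: the bard, the cleric, the dwarf, the knight, the orc, the troll]

Yes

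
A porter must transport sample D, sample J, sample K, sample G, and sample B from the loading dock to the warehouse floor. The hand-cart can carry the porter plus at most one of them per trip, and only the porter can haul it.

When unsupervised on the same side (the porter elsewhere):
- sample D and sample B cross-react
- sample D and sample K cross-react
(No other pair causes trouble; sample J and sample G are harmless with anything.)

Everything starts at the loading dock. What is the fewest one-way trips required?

11

Counting alone: the porter can take at most 1 across per trip to the warehouse floor, so moving all 5 needs at least 5 loaded trips out, with a return between consecutive ones — at least 9 crossings.
The safety rule pushes this higher. Following every safe sequence of crossings, the most of the 5 that can be at the warehouse floor as the hand-cart arrives there on crossing 9 is 4 — never all 5.
So no plan with fewer than 11 crossings exists, and this one achieves 11:
1. Porter goes to the warehouse floor with sample D.  [the loading dock: sample B, sample G, sample J, sample K | the warehouse floor: sample D]
2. Porter goes back to the loading dock alone.  [the loading dock: sample B, sample G, sample J, sample K | the warehouse floor: sample D]
3. Porter goes to the warehouse floor with sample J.  [the loading dock: sample B, sample G, sample K | the warehouse floor: sample D, sample J]
4. Porter goes back to the loading dock alone.  [the loading dock: sample B, sample G, sample K | the warehouse floor: sample D, sample J]
5. Porter goes to the warehouse floor with sample K.  [the loading dock: sample B, sample G | the warehouse floor: sample D, sample J, sample K]
6. Porter goes back to the loading dock with sample D.  [the loading dock: sample B, sample D, sample G | the warehouse floor: sample J, sample K]
7. Porter goes to the warehouse floor with sample B.  [the loading dock: sample D, sample G | the warehouse floor: sample B, sample J, sample K]
8. Porter goes back to the loading dock alone.  [the loading dock: sample D, sample G | the warehouse floor: sample B, sample J, sample K]
9. Porter goes to the warehouse floor with sample G.  [the loading dock: sample D | the warehouse floor: sample B, sample G, sample J, sample K]
10. Porter goes back to the loading dock alone.  [the loading dock: sample D | the warehouse floor: sample B, sample G, sample J, sample K]
11. Porter goes to the warehouse floor with sample D.  [the loading dock: — | the warehouse floor: sample B, sample D, sample G, sample J, sample K]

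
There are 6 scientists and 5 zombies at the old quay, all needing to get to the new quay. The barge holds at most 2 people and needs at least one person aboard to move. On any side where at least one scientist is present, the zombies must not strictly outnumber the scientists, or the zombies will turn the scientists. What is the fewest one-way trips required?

19

Counting alone: each trip to the new quay takes at most 2 across and each return brings at least 1 back, so after t trips out (and t−1 returns) at most 2t − (t−1) of the 11 are across; that first reaches 11 at t = 10, so at least 19 crossings are needed.
The plan below uses exactly 19 crossings, so it is optimal:
1. 2 zombies → the new quay.  (the old quay: 6S 3Z; the new quay: 0S 2Z)
2. 1 zombie ← the old quay.  (the old quay: 6S 4Z; the new quay: 0S 1Z)
3. 2 zombies → the new quay.  (the old quay: 6S 2Z; the new quay: 0S 3Z)
4. 1 zombie ← the old quay.  (the old quay: 6S 3Z; the new quay: 0S 2Z)
5. 2 scientists → the new quay.  (the old quay: 4S 3Z; the new quay: 2S 2Z)
6. 1 zombie ← the old quay.  (the old quay: 4S 4Z; the new quay: 2S 1Z)
7. 1 scientist and 1 zombie → the new quay.  (the old quay: 3S 3Z; the new quay: 3S 2Z)
8. 1 scientist ← the old quay.  (the old quay: 4S 3Z; the new quay: 2S 2Z)
9. 1 scientist and 1 zombie → the new quay.  (the old quay: 3S 2Z; the new quay: 3S 3Z)
10. 1 zombie ← the old quay.  (the old quay: 3S 3Z; the new quay: 3S 2Z)
11. 1 scientist and 1 zombie → the new quay.  (the old quay: 2S 2Z; the new quay: 4S 3Z)
12. 1 scientist ← the old quay.  (the old quay: 3S 2Z; the new quay: 3S 3Z)
13. 1 scientist and 1 zombie → the new quay.  (the old quay: 2S 1Z; the new quay: 4S 4Z)
14. 1 zombie ← the old quay.  (the old quay: 2S 2Z; the new quay: 4S 3Z)
15. 1 scientist and 1 zombie → the new quay.  (the old quay: 1S 1Z; the new quay: 5S 4Z)
16. 1 scientist ← the old quay.  (the old quay: 2S 1Z; the new quay: 4S 4Z)
17. 1 scientist and 1 zombie → the new quay.  (the old quay: 1S 0Z; the new quay: 5S 5Z)
18. 1 zombie ← the old quay.  (the old quay: 1S 1Z; the new quay: 5S 4Z)
19. 1 scientist and 1 zombie → the new quay.  (the old quay: 0S 0Z; the new quay: 6S 5Z)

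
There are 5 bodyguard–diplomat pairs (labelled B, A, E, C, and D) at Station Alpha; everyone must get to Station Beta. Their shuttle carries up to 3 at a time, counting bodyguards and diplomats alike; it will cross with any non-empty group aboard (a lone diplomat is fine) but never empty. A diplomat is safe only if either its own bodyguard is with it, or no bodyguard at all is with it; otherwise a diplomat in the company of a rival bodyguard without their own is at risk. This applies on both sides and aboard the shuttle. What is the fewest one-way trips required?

Counting alone: each trip to Station Beta takes at most 3 across and each return brings at least 1 back, so after t trips out (and t−1 returns) at most 3t − (t−1) of the 10 are across; that first reaches 10 at t = 5, so at least 9 crossings are needed.
The safety rule pushes this higher. Following every safe sequence of crossings, the most of the 10 that can be at Station Beta as the shuttle arrives there on crossing 9 is 9 — never all 10.
So no plan with fewer than 11 crossings exists, and this one achieves 11:
1. bodyguard B and diplomat B cross → Station Beta.
2. bodyguard B crosses ← Station Alpha.
3. diplomat A, diplomat C, and diplomat E cross → Station Beta.
4. diplomat B crosses ← Station Alpha.
5. bodyguard A, bodyguard C, and bodyguard E cross → Station Beta.
6. bodyguard A and diplomat A cross ← Station Alpha.
7. bodyguard A, bodyguard B, and bodyguard D cross → Station Beta.
8. diplomat E crosses ← Station Alpha.
9. diplomat A and diplomat B cross → Station Beta.
10. diplomat B crosses ← Station Alpha.
11. diplomat B, diplomat D, and diplomat E cross → Station Beta.

11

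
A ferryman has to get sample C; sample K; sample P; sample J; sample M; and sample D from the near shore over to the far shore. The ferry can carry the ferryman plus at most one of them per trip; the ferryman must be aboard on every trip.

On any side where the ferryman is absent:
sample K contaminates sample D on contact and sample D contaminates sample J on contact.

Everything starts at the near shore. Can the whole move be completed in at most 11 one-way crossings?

Counting alone: the ferryman can take at most 1 across per trip to the far shore, so moving all 6 needs at least 6 loaded trips out, with a return between consecutive ones — at least 11 crossings.
The safety rule pushes this higher. Following every safe sequence of crossings, the most of the 6 that can be at the far shore as the ferry arrives there on crossing 11 is 5 — never all 6.
So the move cannot be finished within 11 crossings. (The shortest complete plan takes 13:)
1. Ferryman goes to the far shore with sample D.
2. Ferryman goes back to the near shore alone.
3. Ferryman goes to the far shore with sample C.
4. Ferryman goes back to the near shore alone.
5. Ferryman goes to the far shore with sample K.
6. Ferryman goes back to the near shore with sample D.
7. Ferryman goes to the far shore with sample J.
8. Ferryman goes back to the near shore alone.
9. Ferryman goes to the far shore with sample P.
10. Ferryman goes back to the near shore alone.
11. Ferryman goes to the far shore with sample M.
12. Ferryman goes back to the near shore alone.
13. Ferryman goes to the far shore with sample D.

No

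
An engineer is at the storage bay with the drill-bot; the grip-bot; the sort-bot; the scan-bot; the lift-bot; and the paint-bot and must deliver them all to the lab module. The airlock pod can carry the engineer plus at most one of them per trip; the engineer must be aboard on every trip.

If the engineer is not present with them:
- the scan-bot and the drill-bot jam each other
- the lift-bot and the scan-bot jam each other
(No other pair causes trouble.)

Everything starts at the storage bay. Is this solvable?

Yes

1. Engineer goes to the lab module with the scan-bot.  [the storage bay: the drill-bot, the grip-bot, the lift-bot, the paint-bot, the sort-bot | the lab module: the scan-bot]
2. Engineer goes back to the storage bay alone.  [the storage bay: the drill-bot, the grip-bot, the lift-bot, the paint-bot, the sort-bot | the lab module: the scan-bot]
3. Engineer goes to the lab module with the drill-bot.  [the storage bay: the grip-bot, the lift-bot, the paint-bot, the sort-bot | the lab module: the drill-bot, the scan-bot]
4. Engineer goes back to the storage bay with the scan-bot.  [the storage bay: the grip-bot, the lift-bot, the paint-bot, the scan-bot, the sort-bot | the lab module: the drill-bot]
5. Engineer goes to the lab module with the lift-bot.  [the storage bay: the grip-bot, the paint-bot, the scan-bot, the sort-bot | the lab module: the drill-bot, the lift-bot]
6. Engineer goes back to the storage bay alone.  [the storage bay: the grip-bot, the paint-bot, the scan-bot, the sort-bot | the lab module: the drill-bot, the lift-bot]
7. Engineer goes to the lab module with the grip-bot.  [the storage bay: the paint-bot, the scan-bot, the sort-bot | the lab module: the drill-bot, the grip-bot, the lift-bot]
8. Engineer goes back to the storage bay alone.  [the storage bay: the paint-bot, the scan-bot, the sort-bot | the lab module: the drill-bot, the grip-bot, the lift-bot]
9. Engineer goes to the lab module with the sort-bot.  [the storage bay: the paint-bot, the scan-bot | the lab module: the drill-bot, the grip-bot, the lift-bot, the sort-bot]
10. Engineer goes back to the storage bay alone.  [the storage bay: the paint-bot, the scan-bot | the lab module: the drill-bot, the grip-bot, the lift-bot, the sort-bot]
11. Engineer goes to the lab module with the paint-bot.  [the storage bay: the scan-bot | the lab module: the drill-bot, the grip-bot, the lift-bot, the paint-bot, the sort-bot]
12. Engineer goes back to the storage bay alone.  [the storage bay: the scan-bot | the lab module: the drill-bot, the grip-bot, the lift-bot, the paint-bot, the sort-bot]
13. Engineer goes to the lab module with the scan-bot.  [the storage bay: — | the lab module: the drill-bot, the grip-bot, the lift-bot, the paint-bot, the scan-bot, the sort-bot]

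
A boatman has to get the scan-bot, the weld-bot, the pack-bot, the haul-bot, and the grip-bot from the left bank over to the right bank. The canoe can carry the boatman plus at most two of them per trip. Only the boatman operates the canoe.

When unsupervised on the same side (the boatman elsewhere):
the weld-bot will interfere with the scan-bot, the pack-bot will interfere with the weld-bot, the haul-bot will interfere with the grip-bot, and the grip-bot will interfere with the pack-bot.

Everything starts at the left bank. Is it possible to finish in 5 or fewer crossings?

Counting alone: the boatman can take at most 2 across per trip to the right bank, so moving all 5 needs at least 3 loaded trips out, with a return between consecutive ones — at least 5 crossings.
The safety rule pushes this higher. Following every safe sequence of crossings, the most of the 5 that can be at the right bank as the canoe arrives there on crossing 5 is 4 — never all 5.
So the move cannot be finished within 5 crossings. (The shortest complete plan takes 7:)
1. Boatman goes to the right bank with the grip-bot and the weld-bot.
2. Boatman goes back to the left bank alone.
3. Boatman goes to the right bank with the scan-bot.
4. Boatman goes back to the left bank with the weld-bot.
5. Boatman goes to the right bank with the haul-bot and the pack-bot.
6. Boatman goes back to the left bank with the grip-bot.
7. Boatman goes to the right bank with the grip-bot and the weld-bot.

No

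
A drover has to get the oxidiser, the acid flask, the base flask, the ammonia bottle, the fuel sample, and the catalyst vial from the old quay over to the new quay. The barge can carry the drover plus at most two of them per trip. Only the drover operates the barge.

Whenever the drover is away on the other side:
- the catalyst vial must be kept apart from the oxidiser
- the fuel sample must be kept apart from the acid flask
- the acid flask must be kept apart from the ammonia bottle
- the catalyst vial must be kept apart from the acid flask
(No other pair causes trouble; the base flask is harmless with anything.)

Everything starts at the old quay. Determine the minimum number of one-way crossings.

Counting alone: the drover can take at most 2 across per trip to the new quay, so moving all 6 needs at least 3 loaded trips out, with a return between consecutive ones — at least 5 crossings.
The safety rule pushes this higher. Following every safe sequence of crossings, the most of the 6 that can be at the new quay as the barge arrives there on crossing 5 is 5 — never all 6.
So no plan with fewer than 7 crossings exists, and this one achieves 7:
1. Drover goes to the new quay with the acid flask and the oxidiser.  [the old quay: the ammonia bottle, the base flask, the catalyst vial, the fuel sample | the new quay: the acid flask, the oxidiser]
2. Drover goes back to the old quay alone.  [the old quay: the ammonia bottle, the base flask, the catalyst vial, the fuel sample | the new quay: the acid flask, the oxidiser]
3. Drover goes to the new quay with the base flask.  [the old quay: the ammonia bottle, the catalyst vial, the fuel sample | the new quay: the acid flask, the base flask, the oxidiser]
4. Drover goes back to the old quay alone.  [the old quay: the ammonia bottle, the catalyst vial, the fuel sample | the new quay: the acid flask, the base flask, the oxidiser]
5. Drover goes to the new quay with the ammonia bottle and the fuel sample.  [the old quay: the catalyst vial | the new quay: the acid flask, the ammonia bottle, the base flask, the fuel sample, the oxidiser]
6. Drover goes back to the old quay with the acid flask.  [the old quay: the acid flask, the catalyst vial | the new quay: the ammonia bottle, the base flask, the fuel sample, the oxidiser]
7. Drover goes to the new quay with the acid flask and the catalyst vial.  [the old quay: — | the new quay: the acid flask, the ammonia bottle, the base flask, the catalyst vial, the fuel sample, the oxidiser]

7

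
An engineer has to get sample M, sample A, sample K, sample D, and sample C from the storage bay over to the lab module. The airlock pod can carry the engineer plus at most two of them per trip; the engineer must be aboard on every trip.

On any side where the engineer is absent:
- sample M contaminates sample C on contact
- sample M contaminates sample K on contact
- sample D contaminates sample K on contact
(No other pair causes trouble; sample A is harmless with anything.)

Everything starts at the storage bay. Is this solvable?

Yes

1. Engineer goes to the lab module with sample K and sample M.  [the storage bay: sample A, sample C, sample D | the lab module: sample K, sample M]
2. Engineer goes back to the storage bay with sample M.  [the storage bay: sample A, sample C, sample D, sample M | the lab module: sample K]
3. Engineer goes to the lab module with sample A and sample C.  [the storage bay: sample D, sample M | the lab module: sample A, sample C, sample K]
4. Engineer goes back to the storage bay alone.  [the storage bay: sample D, sample M | the lab module: sample A, sample C, sample K]
5. Engineer goes to the lab module with sample D and sample M.  [the storage bay: — | the lab module: sample A, sample C, sample D, sample K, sample M]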